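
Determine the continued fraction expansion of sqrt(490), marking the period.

[22; (7, 2, 1, 4, 4, 4, 1, 2, 7, 44)]

Write x_i = (sqrt(490) + m_i)/d_i with (m_0, d_0) = (0, 1). a_0 = floor(sqrt(490)) = 22, since 22^2 = 484 <= 490 < 529 = 23^2.
Iterate m_{i+1} = d_i*a_i - m_i, d_{i+1} = (490 - m_{i+1}^2)/d_i, a_{i+1} = floor((a_0 + m_{i+1})/d_{i+1}):
  m_1 = 1*22 - 0 = 22, d_1 = (490 - 22^2)/1 = 6/1 = 6, a_1 = floor((22 + 22)/6) = 7.
  m_2 = 6*7 - 22 = 20, d_2 = (490 - 20^2)/6 = 90/6 = 15, a_2 = floor((22 + 20)/15) = 2.
  m_3 = 15*2 - 20 = 10, d_3 = (490 - 10^2)/15 = 390/15 = 26, a_3 = floor((22 + 10)/26) = 1.
  m_4 = 26*1 - 10 = 16, d_4 = (490 - 16^2)/26 = 234/26 = 9, a_4 = floor((22 + 16)/9) = 4.
  m_5 = 9*4 - 16 = 20, d_5 = (490 - 20^2)/9 = 90/9 = 10, a_5 = floor((22 + 20)/10) = 4.
  m_6 = 10*4 - 20 = 20, d_6 = (490 - 20^2)/10 = 90/10 = 9, a_6 = floor((22 + 20)/9) = 4.
  m_7 = 9*4 - 20 = 16, d_7 = (490 - 16^2)/9 = 234/9 = 26, a_7 = floor((22 + 16)/26) = 1.
  m_8 = 26*1 - 16 = 10, d_8 = (490 - 10^2)/26 = 390/26 = 15, a_8 = floor((22 + 10)/15) = 2.
  m_9 = 15*2 - 10 = 20, d_9 = (490 - 20^2)/15 = 90/15 = 6, a_9 = floor((22 + 20)/6) = 7.
  m_10 = 6*7 - 20 = 22, d_10 = (490 - 22^2)/6 = 6/6 = 1, a_10 = floor((22 + 22)/1) = 44.
  m_11 = 1*44 - 22 = 22, d_11 = (490 - 22^2)/1 = 6/1 = 6: (m_11, d_11) = (m_1, d_1) = (22, 6), so from here the quotients repeat a_1, ..., a_10; the period length is 10.
Hence the expansion of sqrt(490) is a_0 = 22 followed by the repeating block 7, 2, 1, 4, 4, 4, 1, 2, 7, 44 (period 10).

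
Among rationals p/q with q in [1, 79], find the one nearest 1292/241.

193/36

Expand x = 1292/241 as a continued fraction with the Euclidean algorithm:
  1292 = 5*241 + 87, so a_0 = 5.
  241 = 2*87 + 67, so a_1 = 2.
  87 = 1*67 + 20, so a_2 = 1.
  67 = 3*20 + 7, so a_3 = 3.
  20 = 2*7 + 6, so a_4 = 2.
  7 = 1*6 + 1, so a_5 = 1.
  6 = 6*1 + 0, so a_6 = 6.
so x = [5; 2, 1, 3, 2, 1, 6].
Convergents (p_i = a_i*p_{i-1} + p_{i-2}, q_i = a_i*q_{i-1} + q_{i-2} with p_{-2}=0, p_{-1}=1, q_{-2}=1, q_{-1}=0), until the denominator exceeds 79:
  i=0: a_0=5, p_0 = 5*1 + 0 = 5, q_0 = 5*0 + 1 = 1.
  i=1: a_1=2, p_1 = 2*5 + 1 = 11, q_1 = 2*1 + 0 = 2.
  i=2: a_2=1, p_2 = 1*11 + 5 = 16, q_2 = 1*2 + 1 = 3.
  i=3: a_3=3, p_3 = 3*16 + 11 = 59, q_3 = 3*3 + 2 = 11.
  i=4: a_4=2, p_4 = 2*59 + 16 = 134, q_4 = 2*11 + 3 = 25.
  i=5: a_5=1, p_5 = 1*134 + 59 = 193, q_5 = 1*25 + 11 = 36.
  i=6: a_6=6, p_6 = 6*193 + 134 = 1292, q_6 = 6*36 + 25 = 241.
q_6 = 241 > 79, so the last convergent with denominator <= 79 is p_5/q_5 = 193/36.
The closest fraction with denominator <= 79 is either p_5/q_5 or the intermediate fraction (k*p_5 + p_4)/(k*q_5 + q_4) with the largest k >= 1 whose denominator stays <= 79; these approach x as k grows, and every other convergent or intermediate fraction in range is farther away.
Largest k: floor((79 - q_4)/q_5) = floor((79 - 25)/36) = 1.
That gives (1*193 + 134)/(1*36 + 25) = 327/61.
Compare the errors: |x - 193/36| = |1292*36 - 193*241|/(241*36) = 1/8676, and |x - 327/61| = |1292*61 - 327*241|/(241*61) = 5/14701.
Cross-multiplying, 1*14701 = 14701 < 43380 = 5*8676, so 1/8676 is smaller: the convergent 193/36 is closer to x than 327/61.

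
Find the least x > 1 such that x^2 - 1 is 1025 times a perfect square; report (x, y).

(x, y) = (2049, 64)

First expand sqrt(1025) as a continued fraction. With x_i = (sqrt(1025) + m_i)/d_i and (m_0, d_0) = (0, 1): a_0 = floor(sqrt(1025)) = 32, since 32^2 = 1024 <= 1025 < 1089 = 33^2.
Iterate m_{i+1} = d_i*a_i - m_i, d_{i+1} = (1025 - m_{i+1}^2)/d_i, a_{i+1} = floor((a_0 + m_{i+1})/d_{i+1}):
  m_1 = 1*32 - 0 = 32, d_1 = (1025 - 32^2)/1 = 1/1 = 1, a_1 = floor((32 + 32)/1) = 64.
  m_2 = 1*64 - 32 = 32, d_2 = (1025 - 32^2)/1 = 1/1 = 1: (m_2, d_2) = (m_1, d_1) = (32, 1), so from here the quotient a_1 repeats; the period length is 1.
So sqrt(1025) = [32; (64)] with period length k = 1.
k is odd, so (p_{k-1}, q_{k-1}) only solves x^2 - 1025y^2 = -1 and the fundamental solution of x^2 - 1025y^2 = 1 is (p_{2k-1}, q_{2k-1}) = (p_1, q_1); compute convergents through index 1, running through the period twice.
Convergents (p_i = a_i*p_{i-1} + p_{i-2}, q_i = a_i*q_{i-1} + q_{i-2} with p_{-2}=0, p_{-1}=1, q_{-2}=1, q_{-1}=0):
  i=0: a_0=32, p_0 = 32*1 + 0 = 32, q_0 = 32*0 + 1 = 1.
  i=1: a_1=64, p_1 = 64*32 + 1 = 2049, q_1 = 64*1 + 0 = 64.
Indeed p_0^2 - 1025*q_0^2 = 1024 - 1025 = -1, not +1.
Check: 2049^2 - 1025*64^2 = 4198401 - 4198400 = 1, so (x, y) = (2049, 64) solves the equation, and by the theorem it is the least positive solution.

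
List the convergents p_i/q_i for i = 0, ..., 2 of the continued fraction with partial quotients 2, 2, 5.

2/1, 5/2, 27/11

Using the convergent recurrence p_i = a_i*p_{i-1} + p_{i-2}, q_i = a_i*q_{i-1} + q_{i-2} with p_{-2}=0, p_{-1}=1, q_{-2}=1, q_{-1}=0:
  i=0: a_0=2, p_0 = 2*1 + 0 = 2, q_0 = 2*0 + 1 = 1.
  i=1: a_1=2, p_1 = 2*2 + 1 = 5, q_1 = 2*1 + 0 = 2.
  i=2: a_2=5, p_2 = 5*5 + 2 = 27, q_2 = 5*2 + 1 = 11.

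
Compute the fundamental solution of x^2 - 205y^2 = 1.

(x, y) = (39689, 2772)

First expand sqrt(205) as a continued fraction. With x_i = (sqrt(205) + m_i)/d_i and (m_0, d_0) = (0, 1): a_0 = floor(sqrt(205)) = 14, since 14^2 = 196 <= 205 < 225 = 15^2.
Iterate m_{i+1} = d_i*a_i - m_i, d_{i+1} = (205 - m_{i+1}^2)/d_i, a_{i+1} = floor((a_0 + m_{i+1})/d_{i+1}):
  m_1 = 1*14 - 0 = 14, d_1 = (205 - 14^2)/1 = 9/1 = 9, a_1 = floor((14 + 14)/9) = 3.
  m_2 = 9*3 - 14 = 13, d_2 = (205 - 13^2)/9 = 36/9 = 4, a_2 = floor((14 + 13)/4) = 6.
  m_3 = 4*6 - 13 = 11, d_3 = (205 - 11^2)/4 = 84/4 = 21, a_3 = floor((14 + 11)/21) = 1.
  m_4 = 21*1 - 11 = 10, d_4 = (205 - 10^2)/21 = 105/21 = 5, a_4 = floor((14 + 10)/5) = 4.
  m_5 = 5*4 - 10 = 10, d_5 = (205 - 10^2)/5 = 105/5 = 21, a_5 = floor((14 + 10)/21) = 1.
  m_6 = 21*1 - 10 = 11, d_6 = (205 - 11^2)/21 = 84/21 = 4, a_6 = floor((14 + 11)/4) = 6.
  m_7 = 4*6 - 11 = 13, d_7 = (205 - 13^2)/4 = 36/4 = 9, a_7 = floor((14 + 13)/9) = 3.
  m_8 = 9*3 - 13 = 14, d_8 = (205 - 14^2)/9 = 9/9 = 1, a_8 = floor((14 + 14)/1) = 28.
  m_9 = 1*28 - 14 = 14, d_9 = (205 - 14^2)/1 = 9/1 = 9: (m_9, d_9) = (m_1, d_1) = (14, 9), so from here the quotients repeat a_1, ..., a_8; the period length is 8.
So sqrt(205) = [14; (3, 6, 1, 4, 1, 6, 3, 28)] with period length k = 8.
k is even, so the fundamental solution of x^2 - 205y^2 = 1 is (p_{k-1}, q_{k-1}) = (p_7, q_7); compute convergents through index 7.
Convergents (p_i = a_i*p_{i-1} + p_{i-2}, q_i = a_i*q_{i-1} + q_{i-2} with p_{-2}=0, p_{-1}=1, q_{-2}=1, q_{-1}=0):
  i=0: a_0=14, p_0 = 14*1 + 0 = 14, q_0 = 14*0 + 1 = 1.
  i=1: a_1=3, p_1 = 3*14 + 1 = 43, q_1 = 3*1 + 0 = 3.
  i=2: a_2=6, p_2 = 6*43 + 14 = 272, q_2 = 6*3 + 1 = 19.
  i=3: a_3=1, p_3 = 1*272 + 43 = 315, q_3 = 1*19 + 3 = 22.
  i=4: a_4=4, p_4 = 4*315 + 272 = 1532, q_4 = 4*22 + 19 = 107.
  i=5: a_5=1, p_5 = 1*1532 + 315 = 1847, q_5 = 1*107 + 22 = 129.
  i=6: a_6=6, p_6 = 6*1847 + 1532 = 12614, q_6 = 6*129 + 107 = 881.
  i=7: a_7=3, p_7 = 3*12614 + 1847 = 39689, q_7 = 3*881 + 129 = 2772.
Check: 39689^2 - 205*2772^2 = 1575216721 - 1575216720 = 1, so (x, y) = (39689, 2772) solves the equation, and by the theorem it is the least positive solution.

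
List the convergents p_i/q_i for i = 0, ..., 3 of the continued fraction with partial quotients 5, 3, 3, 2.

5/1, 16/3, 53/10, 122/23

Using the convergent recurrence p_i = a_i*p_{i-1} + p_{i-2}, q_i = a_i*q_{i-1} + q_{i-2} with p_{-2}=0, p_{-1}=1, q_{-2}=1, q_{-1}=0:
  i=0: a_0=5, p_0 = 5*1 + 0 = 5, q_0 = 5*0 + 1 = 1.
  i=1: a_1=3, p_1 = 3*5 + 1 = 16, q_1 = 3*1 + 0 = 3.
  i=2: a_2=3, p_2 = 3*16 + 5 = 53, q_2 = 3*3 + 1 = 10.
  i=3: a_3=2, p_3 = 2*53 + 16 = 122, q_3 = 2*10 + 3 = 23.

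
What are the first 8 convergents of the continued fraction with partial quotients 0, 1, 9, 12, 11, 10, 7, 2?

0/1, 1/1, 9/10, 109/121, 1208/1341, 12189/13531, 86531/96058, 185251/205647

Using the convergent recurrence p_i = a_i*p_{i-1} + p_{i-2}, q_i = a_i*q_{i-1} + q_{i-2} with p_{-2}=0, p_{-1}=1, q_{-2}=1, q_{-1}=0:
  i=0: a_0=0, p_0 = 0*1 + 0 = 0, q_0 = 0*0 + 1 = 1.
  i=1: a_1=1, p_1 = 1*0 + 1 = 1, q_1 = 1*1 + 0 = 1.
  i=2: a_2=9, p_2 = 9*1 + 0 = 9, q_2 = 9*1 + 1 = 10.
  i=3: a_3=12, p_3 = 12*9 + 1 = 109, q_3 = 12*10 + 1 = 121.
  i=4: a_4=11, p_4 = 11*109 + 9 = 1208, q_4 = 11*121 + 10 = 1341.
  i=5: a_5=10, p_5 = 10*1208 + 109 = 12189, q_5 = 10*1341 + 121 = 13531.
  i=6: a_6=7, p_6 = 7*12189 + 1208 = 86531, q_6 = 7*13531 + 1341 = 96058.
  i=7: a_7=2, p_7 = 2*86531 + 12189 = 185251, q_7 = 2*96058 + 13531 = 205647.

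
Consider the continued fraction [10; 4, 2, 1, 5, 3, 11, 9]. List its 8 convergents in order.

Using the convergent recurrence p_i = a_i*p_{i-1} + p_{i-2}, q_i = a_i*q_{i-1} + q_{i-2} with p_{-2}=0, p_{-1}=1, q_{-2}=1, q_{-1}=0:
  i=0: a_0=10, p_0 = 10*1 + 0 = 10, q_0 = 10*0 + 1 = 1.
  i=1: a_1=4, p_1 = 4*10 + 1 = 41, q_1 = 4*1 + 0 = 4.
  i=2: a_2=2, p_2 = 2*41 + 10 = 92, q_2 = 2*4 + 1 = 9.
  i=3: a_3=1, p_3 = 1*92 + 41 = 133, q_3 = 1*9 + 4 = 13.
  i=4: a_4=5, p_4 = 5*133 + 92 = 757, q_4 = 5*13 + 9 = 74.
  i=5: a_5=3, p_5 = 3*757 + 133 = 2404, q_5 = 3*74 + 13 = 235.
  i=6: a_6=11, p_6 = 11*2404 + 757 = 27201, q_6 = 11*235 + 74 = 2659.
  i=7: a_7=9, p_7 = 9*27201 + 2404 = 247213, q_7 = 9*2659 + 235 = 24166.

10/1, 41/4, 92/9, 133/13, 757/74, 2404/235, 27201/2659, 247213/24166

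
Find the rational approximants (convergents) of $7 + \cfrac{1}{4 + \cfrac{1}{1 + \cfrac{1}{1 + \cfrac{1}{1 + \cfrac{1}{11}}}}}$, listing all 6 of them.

Using the convergent recurrence p_i = a_i*p_{i-1} + p_{i-2}, q_i = a_i*q_{i-1} + q_{i-2} with p_{-2}=0, p_{-1}=1, q_{-2}=1, q_{-1}=0:
  i=0: a_0=7, p_0 = 7*1 + 0 = 7, q_0 = 7*0 + 1 = 1.
  i=1: a_1=4, p_1 = 4*7 + 1 = 29, q_1 = 4*1 + 0 = 4.
  i=2: a_2=1, p_2 = 1*29 + 7 = 36, q_2 = 1*4 + 1 = 5.
  i=3: a_3=1, p_3 = 1*36 + 29 = 65, q_3 = 1*5 + 4 = 9.
  i=4: a_4=1, p_4 = 1*65 + 36 = 101, q_4 = 1*9 + 5 = 14.
  i=5: a_5=11, p_5 = 11*101 + 65 = 1176, q_5 = 11*14 + 9 = 163.

7/1, 29/4, 36/5, 65/9, 101/14, 1176/163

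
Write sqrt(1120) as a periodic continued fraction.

Write x_i = (sqrt(1120) + m_i)/d_i with (m_0, d_0) = (0, 1). a_0 = floor(sqrt(1120)) = 33, since 33^2 = 1089 <= 1120 < 1156 = 34^2.
Iterate m_{i+1} = d_i*a_i - m_i, d_{i+1} = (1120 - m_{i+1}^2)/d_i, a_{i+1} = floor((a_0 + m_{i+1})/d_{i+1}):
  m_1 = 1*33 - 0 = 33, d_1 = (1120 - 33^2)/1 = 31/1 = 31, a_1 = floor((33 + 33)/31) = 2.
  m_2 = 31*2 - 33 = 29, d_2 = (1120 - 29^2)/31 = 279/31 = 9, a_2 = floor((33 + 29)/9) = 6.
  m_3 = 9*6 - 29 = 25, d_3 = (1120 - 25^2)/9 = 495/9 = 55, a_3 = floor((33 + 25)/55) = 1.
  m_4 = 55*1 - 25 = 30, d_4 = (1120 - 30^2)/55 = 220/55 = 4, a_4 = floor((33 + 30)/4) = 15.
  m_5 = 4*15 - 30 = 30, d_5 = (1120 - 30^2)/4 = 220/4 = 55, a_5 = floor((33 + 30)/55) = 1.
  m_6 = 55*1 - 30 = 25, d_6 = (1120 - 25^2)/55 = 495/55 = 9, a_6 = floor((33 + 25)/9) = 6.
  m_7 = 9*6 - 25 = 29, d_7 = (1120 - 29^2)/9 = 279/9 = 31, a_7 = floor((33 + 29)/31) = 2.
  m_8 = 31*2 - 29 = 33, d_8 = (1120 - 33^2)/31 = 31/31 = 1, a_8 = floor((33 + 33)/1) = 66.
  m_9 = 1*66 - 33 = 33, d_9 = (1120 - 33^2)/1 = 31/1 = 31: (m_9, d_9) = (m_1, d_1) = (33, 31), so from here the quotients repeat a_1, ..., a_8; the period length is 8.
Hence the expansion of sqrt(1120) is a_0 = 33 followed by the repeating block 2, 6, 1, 15, 1, 6, 2, 66 (period 8).

[33; (2, 6, 1, 15, 1, 6, 2, 66)]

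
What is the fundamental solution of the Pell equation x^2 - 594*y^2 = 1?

First expand sqrt(594) as a continued fraction. With x_i = (sqrt(594) + m_i)/d_i and (m_0, d_0) = (0, 1): a_0 = floor(sqrt(594)) = 24, since 24^2 = 576 <= 594 < 625 = 25^2.
Iterate m_{i+1} = d_i*a_i - m_i, d_{i+1} = (594 - m_{i+1}^2)/d_i, a_{i+1} = floor((a_0 + m_{i+1})/d_{i+1}):
  m_1 = 1*24 - 0 = 24, d_1 = (594 - 24^2)/1 = 18/1 = 18, a_1 = floor((24 + 24)/18) = 2.
  m_2 = 18*2 - 24 = 12, d_2 = (594 - 12^2)/18 = 450/18 = 25, a_2 = floor((24 + 12)/25) = 1.
  m_3 = 25*1 - 12 = 13, d_3 = (594 - 13^2)/25 = 425/25 = 17, a_3 = floor((24 + 13)/17) = 2.
  m_4 = 17*2 - 13 = 21, d_4 = (594 - 21^2)/17 = 153/17 = 9, a_4 = floor((24 + 21)/9) = 5.
  m_5 = 9*5 - 21 = 24, d_5 = (594 - 24^2)/9 = 18/9 = 2, a_5 = floor((24 + 24)/2) = 24.
  m_6 = 2*24 - 24 = 24, d_6 = (594 - 24^2)/2 = 18/2 = 9, a_6 = floor((24 + 24)/9) = 5.
  m_7 = 9*5 - 24 = 21, d_7 = (594 - 21^2)/9 = 153/9 = 17, a_7 = floor((24 + 21)/17) = 2.
  m_8 = 17*2 - 21 = 13, d_8 = (594 - 13^2)/17 = 425/17 = 25, a_8 = floor((24 + 13)/25) = 1.
  m_9 = 25*1 - 13 = 12, d_9 = (594 - 12^2)/25 = 450/25 = 18, a_9 = floor((24 + 12)/18) = 2.
  m_10 = 18*2 - 12 = 24, d_10 = (594 - 24^2)/18 = 18/18 = 1, a_10 = floor((24 + 24)/1) = 48.
  m_11 = 1*48 - 24 = 24, d_11 = (594 - 24^2)/1 = 18/1 = 18: (m_11, d_11) = (m_1, d_1) = (24, 18), so from here the quotients repeat a_1, ..., a_10; the period length is 10.
So sqrt(594) = [24; (2, 1, 2, 5, 24, 5, 2, 1, 2, 48)] with period length k = 10.
k is even, so the fundamental solution of x^2 - 594y^2 = 1 is (p_{k-1}, q_{k-1}) = (p_9, q_9); compute convergents through index 9.
Convergents (p_i = a_i*p_{i-1} + p_{i-2}, q_i = a_i*q_{i-1} + q_{i-2} with p_{-2}=0, p_{-1}=1, q_{-2}=1, q_{-1}=0):
  i=0: a_0=24, p_0 = 24*1 + 0 = 24, q_0 = 24*0 + 1 = 1.
  i=1: a_1=2, p_1 = 2*24 + 1 = 49, q_1 = 2*1 + 0 = 2.
  i=2: a_2=1, p_2 = 1*49 + 24 = 73, q_2 = 1*2 + 1 = 3.
  i=3: a_3=2, p_3 = 2*73 + 49 = 195, q_3 = 2*3 + 2 = 8.
  i=4: a_4=5, p_4 = 5*195 + 73 = 1048, q_4 = 5*8 + 3 = 43.
  i=5: a_5=24, p_5 = 24*1048 + 195 = 25347, q_5 = 24*43 + 8 = 1040.
  i=6: a_6=5, p_6 = 5*25347 + 1048 = 127783, q_6 = 5*1040 + 43 = 5243.
  i=7: a_7=2, p_7 = 2*127783 + 25347 = 280913, q_7 = 2*5243 + 1040 = 11526.
  i=8: a_8=1, p_8 = 1*280913 + 127783 = 408696, q_8 = 1*11526 + 5243 = 16769.
  i=9: a_9=2, p_9 = 2*408696 + 280913 = 1098305, q_9 = 2*16769 + 11526 = 45064.
Check: 1098305^2 - 594*45064^2 = 1206273873025 - 1206273873024 = 1, so (x, y) = (1098305, 45064) solves the equation, and by the theorem it is the least positive solution.

(x, y) = (1098305, 45064)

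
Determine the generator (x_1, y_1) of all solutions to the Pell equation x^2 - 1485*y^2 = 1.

(x, y) = (1079, 28)

First expand sqrt(1485) as a continued fraction. With x_i = (sqrt(1485) + m_i)/d_i and (m_0, d_0) = (0, 1): a_0 = floor(sqrt(1485)) = 38, since 38^2 = 1444 <= 1485 < 1521 = 39^2.
Iterate m_{i+1} = d_i*a_i - m_i, d_{i+1} = (1485 - m_{i+1}^2)/d_i, a_{i+1} = floor((a_0 + m_{i+1})/d_{i+1}):
  m_1 = 1*38 - 0 = 38, d_1 = (1485 - 38^2)/1 = 41/1 = 41, a_1 = floor((38 + 38)/41) = 1.
  m_2 = 41*1 - 38 = 3, d_2 = (1485 - 3^2)/41 = 1476/41 = 36, a_2 = floor((38 + 3)/36) = 1.
  m_3 = 36*1 - 3 = 33, d_3 = (1485 - 33^2)/36 = 396/36 = 11, a_3 = floor((38 + 33)/11) = 6.
  m_4 = 11*6 - 33 = 33, d_4 = (1485 - 33^2)/11 = 396/11 = 36, a_4 = floor((38 + 33)/36) = 1.
  m_5 = 36*1 - 33 = 3, d_5 = (1485 - 3^2)/36 = 1476/36 = 41, a_5 = floor((38 + 3)/41) = 1.
  m_6 = 41*1 - 3 = 38, d_6 = (1485 - 38^2)/41 = 41/41 = 1, a_6 = floor((38 + 38)/1) = 76.
  m_7 = 1*76 - 38 = 38, d_7 = (1485 - 38^2)/1 = 41/1 = 41: (m_7, d_7) = (m_1, d_1) = (38, 41), so from here the quotients repeat a_1, ..., a_6; the period length is 6.
So sqrt(1485) = [38; (1, 1, 6, 1, 1, 76)] with period length k = 6.
k is even, so the fundamental solution of x^2 - 1485y^2 = 1 is (p_{k-1}, q_{k-1}) = (p_5, q_5); compute convergents through index 5.
Convergents (p_i = a_i*p_{i-1} + p_{i-2}, q_i = a_i*q_{i-1} + q_{i-2} with p_{-2}=0, p_{-1}=1, q_{-2}=1, q_{-1}=0):
  i=0: a_0=38, p_0 = 38*1 + 0 = 38, q_0 = 38*0 + 1 = 1.
  i=1: a_1=1, p_1 = 1*38 + 1 = 39, q_1 = 1*1 + 0 = 1.
  i=2: a_2=1, p_2 = 1*39 + 38 = 77, q_2 = 1*1 + 1 = 2.
  i=3: a_3=6, p_3 = 6*77 + 39 = 501, q_3 = 6*2 + 1 = 13.
  i=4: a_4=1, p_4 = 1*501 + 77 = 578, q_4 = 1*13 + 2 = 15.
  i=5: a_5=1, p_5 = 1*578 + 501 = 1079, q_5 = 1*15 + 13 = 28.
Check: 1079^2 - 1485*28^2 = 1164241 - 1164240 = 1, so (x, y) = (1079, 28) solves the equation, and by the theorem it is the least positive solution.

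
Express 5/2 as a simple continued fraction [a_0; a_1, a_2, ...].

Run the Euclidean algorithm on 5 and 2; the successive quotients are the partial quotients a_0, a_1, ... (each step inverts the fractional part left over by the previous one):
  5 = 2*2 + 1, so a_0 = 2.
  2 = 2*1 + 0, so a_1 = 2.
The remainder reaches 0 after 2 divisions, so the expansion has 2 partial quotients, read off in order.

[2; 2]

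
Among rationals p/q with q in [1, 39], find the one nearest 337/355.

37/39

Expand x = 337/355 as a continued fraction with the Euclidean algorithm:
  337 = 0*355 + 337, so a_0 = 0.
  355 = 1*337 + 18, so a_1 = 1.
  337 = 18*18 + 13, so a_2 = 18.
  18 = 1*13 + 5, so a_3 = 1.
  13 = 2*5 + 3, so a_4 = 2.
  5 = 1*3 + 2, so a_5 = 1.
  3 = 1*2 + 1, so a_6 = 1.
  2 = 2*1 + 0, so a_7 = 2.
so x = [0; 1, 18, 1, 2, 1, 1, 2].
Convergents (p_i = a_i*p_{i-1} + p_{i-2}, q_i = a_i*q_{i-1} + q_{i-2} with p_{-2}=0, p_{-1}=1, q_{-2}=1, q_{-1}=0), until the denominator exceeds 39:
  i=0: a_0=0, p_0 = 0*1 + 0 = 0, q_0 = 0*0 + 1 = 1.
  i=1: a_1=1, p_1 = 1*0 + 1 = 1, q_1 = 1*1 + 0 = 1.
  i=2: a_2=18, p_2 = 18*1 + 0 = 18, q_2 = 18*1 + 1 = 19.
  i=3: a_3=1, p_3 = 1*18 + 1 = 19, q_3 = 1*19 + 1 = 20.
  i=4: a_4=2, p_4 = 2*19 + 18 = 56, q_4 = 2*20 + 19 = 59.
q_4 = 59 > 39, so the last convergent with denominator <= 39 is p_3/q_3 = 19/20.
The closest fraction with denominator <= 39 is either p_3/q_3 or the intermediate fraction (k*p_3 + p_2)/(k*q_3 + q_2) with the largest k >= 1 whose denominator stays <= 39; these approach x as k grows, and every other convergent or intermediate fraction in range is farther away.
Largest k: floor((39 - q_2)/q_3) = floor((39 - 19)/20) = 1.
That gives (1*19 + 18)/(1*20 + 19) = 37/39.
Compare the errors: |x - 19/20| = |337*20 - 19*355|/(355*20) = 5/7100, and |x - 37/39| = |337*39 - 37*355|/(355*39) = 8/13845.
Cross-multiplying, 8*7100 = 56800 < 69225 = 5*13845, so 8/13845 is smaller: the intermediate fraction 37/39 is closer to x than 19/20.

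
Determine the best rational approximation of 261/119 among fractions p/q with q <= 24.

46/21

Expand x = 261/119 as a continued fraction with the Euclidean algorithm:
  261 = 2*119 + 23, so a_0 = 2.
  119 = 5*23 + 4, so a_1 = 5.
  23 = 5*4 + 3, so a_2 = 5.
  4 = 1*3 + 1, so a_3 = 1.
  3 = 3*1 + 0, so a_4 = 3.
so x = [2; 5, 5, 1, 3].
Convergents (p_i = a_i*p_{i-1} + p_{i-2}, q_i = a_i*q_{i-1} + q_{i-2} with p_{-2}=0, p_{-1}=1, q_{-2}=1, q_{-1}=0), until the denominator exceeds 24:
  i=0: a_0=2, p_0 = 2*1 + 0 = 2, q_0 = 2*0 + 1 = 1.
  i=1: a_1=5, p_1 = 5*2 + 1 = 11, q_1 = 5*1 + 0 = 5.
  i=2: a_2=5, p_2 = 5*11 + 2 = 57, q_2 = 5*5 + 1 = 26.
q_2 = 26 > 24, so the last convergent with denominator <= 24 is p_1/q_1 = 11/5.
The closest fraction with denominator <= 24 is either p_1/q_1 or the intermediate fraction (k*p_1 + p_0)/(k*q_1 + q_0) with the largest k >= 1 whose denominator stays <= 24; these approach x as k grows, and every other convergent or intermediate fraction in range is farther away.
Largest k: floor((24 - q_0)/q_1) = floor((24 - 1)/5) = 4.
That gives (4*11 + 2)/(4*5 + 1) = 46/21.
Compare the errors: |x - 11/5| = |261*5 - 11*119|/(119*5) = 4/595, and |x - 46/21| = |261*21 - 46*119|/(119*21) = 7/2499.
Cross-multiplying, 7*595 = 4165 < 9996 = 4*2499, so 7/2499 is smaller: the intermediate fraction 46/21 is closer to x than 11/5.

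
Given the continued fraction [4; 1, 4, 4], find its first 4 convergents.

Using the convergent recurrence p_i = a_i*p_{i-1} + p_{i-2}, q_i = a_i*q_{i-1} + q_{i-2} with p_{-2}=0, p_{-1}=1, q_{-2}=1, q_{-1}=0:
  i=0: a_0=4, p_0 = 4*1 + 0 = 4, q_0 = 4*0 + 1 = 1.
  i=1: a_1=1, p_1 = 1*4 + 1 = 5, q_1 = 1*1 + 0 = 1.
  i=2: a_2=4, p_2 = 4*5 + 4 = 24, q_2 = 4*1 + 1 = 5.
  i=3: a_3=4, p_3 = 4*24 + 5 = 101, q_3 = 4*5 + 1 = 21.

4/1, 5/1, 24/5, 101/21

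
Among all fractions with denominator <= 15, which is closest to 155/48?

Expand x = 155/48 as a continued fraction with the Euclidean algorithm:
  155 = 3*48 + 11, so a_0 = 3.
  48 = 4*11 + 4, so a_1 = 4.
  11 = 2*4 + 3, so a_2 = 2.
  4 = 1*3 + 1, so a_3 = 1.
  3 = 3*1 + 0, so a_4 = 3.
so x = [3; 4, 2, 1, 3].
Convergents (p_i = a_i*p_{i-1} + p_{i-2}, q_i = a_i*q_{i-1} + q_{i-2} with p_{-2}=0, p_{-1}=1, q_{-2}=1, q_{-1}=0), until the denominator exceeds 15:
  i=0: a_0=3, p_0 = 3*1 + 0 = 3, q_0 = 3*0 + 1 = 1.
  i=1: a_1=4, p_1 = 4*3 + 1 = 13, q_1 = 4*1 + 0 = 4.
  i=2: a_2=2, p_2 = 2*13 + 3 = 29, q_2 = 2*4 + 1 = 9.
  i=3: a_3=1, p_3 = 1*29 + 13 = 42, q_3 = 1*9 + 4 = 13.
  i=4: a_4=3, p_4 = 3*42 + 29 = 155, q_4 = 3*13 + 9 = 48.
q_4 = 48 > 15, so the last convergent with denominator <= 15 is p_3/q_3 = 42/13.
The closest fraction with denominator <= 15 is either p_3/q_3 or the intermediate fraction (k*p_3 + p_2)/(k*q_3 + q_2) with the largest k >= 1 whose denominator stays <= 15; these approach x as k grows, and every other convergent or intermediate fraction in range is farther away.
Largest k: floor((15 - q_2)/q_3) = floor((15 - 9)/13) = 0.
Since k = 0, no intermediate fraction beyond p_3/q_3 has denominator <= 15, so the convergent 42/13 is the closest (its error is |155*13 - 42*48|/(48*13) = 1/624).

42/13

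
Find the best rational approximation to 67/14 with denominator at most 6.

Expand x = 67/14 as a continued fraction with the Euclidean algorithm:
  67 = 4*14 + 11, so a_0 = 4.
  14 = 1*11 + 3, so a_1 = 1.
  11 = 3*3 + 2, so a_2 = 3.
  3 = 1*2 + 1, so a_3 = 1.
  2 = 2*1 + 0, so a_4 = 2.
so x = [4; 1, 3, 1, 2].
Convergents (p_i = a_i*p_{i-1} + p_{i-2}, q_i = a_i*q_{i-1} + q_{i-2} with p_{-2}=0, p_{-1}=1, q_{-2}=1, q_{-1}=0), until the denominator exceeds 6:
  i=0: a_0=4, p_0 = 4*1 + 0 = 4, q_0 = 4*0 + 1 = 1.
  i=1: a_1=1, p_1 = 1*4 + 1 = 5, q_1 = 1*1 + 0 = 1.
  i=2: a_2=3, p_2 = 3*5 + 4 = 19, q_2 = 3*1 + 1 = 4.
  i=3: a_3=1, p_3 = 1*19 + 5 = 24, q_3 = 1*4 + 1 = 5.
  i=4: a_4=2, p_4 = 2*24 + 19 = 67, q_4 = 2*5 + 4 = 14.
q_4 = 14 > 6, so the last convergent with denominator <= 6 is p_3/q_3 = 24/5.
The closest fraction with denominator <= 6 is either p_3/q_3 or the intermediate fraction (k*p_3 + p_2)/(k*q_3 + q_2) with the largest k >= 1 whose denominator stays <= 6; these approach x as k grows, and every other convergent or intermediate fraction in range is farther away.
Largest k: floor((6 - q_2)/q_3) = floor((6 - 4)/5) = 0.
Since k = 0, no intermediate fraction beyond p_3/q_3 has denominator <= 6, so the convergent 24/5 is the closest (its error is |67*5 - 24*14|/(14*5) = 1/70).

24/5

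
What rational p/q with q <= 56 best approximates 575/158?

131/36

Expand x = 575/158 as a continued fraction with the Euclidean algorithm:
  575 = 3*158 + 101, so a_0 = 3.
  158 = 1*101 + 57, so a_1 = 1.
  101 = 1*57 + 44, so a_2 = 1.
  57 = 1*44 + 13, so a_3 = 1.
  44 = 3*13 + 5, so a_4 = 3.
  13 = 2*5 + 3, so a_5 = 2.
  5 = 1*3 + 2, so a_6 = 1.
  3 = 1*2 + 1, so a_7 = 1.
  2 = 2*1 + 0, so a_8 = 2.
so x = [3; 1, 1, 1, 3, 2, 1, 1, 2].
Convergents (p_i = a_i*p_{i-1} + p_{i-2}, q_i = a_i*q_{i-1} + q_{i-2} with p_{-2}=0, p_{-1}=1, q_{-2}=1, q_{-1}=0), until the denominator exceeds 56:
  i=0: a_0=3, p_0 = 3*1 + 0 = 3, q_0 = 3*0 + 1 = 1.
  i=1: a_1=1, p_1 = 1*3 + 1 = 4, q_1 = 1*1 + 0 = 1.
  i=2: a_2=1, p_2 = 1*4 + 3 = 7, q_2 = 1*1 + 1 = 2.
  i=3: a_3=1, p_3 = 1*7 + 4 = 11, q_3 = 1*2 + 1 = 3.
  i=4: a_4=3, p_4 = 3*11 + 7 = 40, q_4 = 3*3 + 2 = 11.
  i=5: a_5=2, p_5 = 2*40 + 11 = 91, q_5 = 2*11 + 3 = 25.
  i=6: a_6=1, p_6 = 1*91 + 40 = 131, q_6 = 1*25 + 11 = 36.
  i=7: a_7=1, p_7 = 1*131 + 91 = 222, q_7 = 1*36 + 25 = 61.
q_7 = 61 > 56, so the last convergent with denominator <= 56 is p_6/q_6 = 131/36.
The closest fraction with denominator <= 56 is either p_6/q_6 or the intermediate fraction (k*p_6 + p_5)/(k*q_6 + q_5) with the largest k >= 1 whose denominator stays <= 56; these approach x as k grows, and every other convergent or intermediate fraction in range is farther away.
Largest k: floor((56 - q_5)/q_6) = floor((56 - 25)/36) = 0.
Since k = 0, no intermediate fraction beyond p_6/q_6 has denominator <= 56, so the convergent 131/36 is the closest (its error is |575*36 - 131*158|/(158*36) = 2/5688).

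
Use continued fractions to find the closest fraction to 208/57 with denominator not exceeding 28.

Expand x = 208/57 as a continued fraction with the Euclidean algorithm:
  208 = 3*57 + 37, so a_0 = 3.
  57 = 1*37 + 20, so a_1 = 1.
  37 = 1*20 + 17, so a_2 = 1.
  20 = 1*17 + 3, so a_3 = 1.
  17 = 5*3 + 2, so a_4 = 5.
  3 = 1*2 + 1, so a_5 = 1.
  2 = 2*1 + 0, so a_6 = 2.
so x = [3; 1, 1, 1, 5, 1, 2].
Convergents (p_i = a_i*p_{i-1} + p_{i-2}, q_i = a_i*q_{i-1} + q_{i-2} with p_{-2}=0, p_{-1}=1, q_{-2}=1, q_{-1}=0), until the denominator exceeds 28:
  i=0: a_0=3, p_0 = 3*1 + 0 = 3, q_0 = 3*0 + 1 = 1.
  i=1: a_1=1, p_1 = 1*3 + 1 = 4, q_1 = 1*1 + 0 = 1.
  i=2: a_2=1, p_2 = 1*4 + 3 = 7, q_2 = 1*1 + 1 = 2.
  i=3: a_3=1, p_3 = 1*7 + 4 = 11, q_3 = 1*2 + 1 = 3.
  i=4: a_4=5, p_4 = 5*11 + 7 = 62, q_4 = 5*3 + 2 = 17.
  i=5: a_5=1, p_5 = 1*62 + 11 = 73, q_5 = 1*17 + 3 = 20.
  i=6: a_6=2, p_6 = 2*73 + 62 = 208, q_6 = 2*20 + 17 = 57.
q_6 = 57 > 28, so the last convergent with denominator <= 28 is p_5/q_5 = 73/20.
The closest fraction with denominator <= 28 is either p_5/q_5 or the intermediate fraction (k*p_5 + p_4)/(k*q_5 + q_4) with the largest k >= 1 whose denominator stays <= 28; these approach x as k grows, and every other convergent or intermediate fraction in range is farther away.
Largest k: floor((28 - q_4)/q_5) = floor((28 - 17)/20) = 0.
Since k = 0, no intermediate fraction beyond p_5/q_5 has denominator <= 28, so the convergent 73/20 is the closest (its error is |208*20 - 73*57|/(57*20) = 1/1140).

73/20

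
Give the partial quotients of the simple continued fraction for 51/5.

[10; 5]

Run the Euclidean algorithm on 51 and 5; the successive quotients are the partial quotients a_0, a_1, ... (each step inverts the fractional part left over by the previous one):
  51 = 10*5 + 1, so a_0 = 10.
  5 = 5*1 + 0, so a_1 = 5.
The remainder reaches 0 after 2 divisions, so the expansion has 2 partial quotients, read off in order.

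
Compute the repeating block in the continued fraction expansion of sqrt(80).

Write x_i = (sqrt(80) + m_i)/d_i with (m_0, d_0) = (0, 1). a_0 = floor(sqrt(80)) = 8, since 8^2 = 64 <= 80 < 81 = 9^2.
Iterate m_{i+1} = d_i*a_i - m_i, d_{i+1} = (80 - m_{i+1}^2)/d_i, a_{i+1} = floor((a_0 + m_{i+1})/d_{i+1}):
  m_1 = 1*8 - 0 = 8, d_1 = (80 - 8^2)/1 = 16/1 = 16, a_1 = floor((8 + 8)/16) = 1.
  m_2 = 16*1 - 8 = 8, d_2 = (80 - 8^2)/16 = 16/16 = 1, a_2 = floor((8 + 8)/1) = 16.
  m_3 = 1*16 - 8 = 8, d_3 = (80 - 8^2)/1 = 16/1 = 16: (m_3, d_3) = (m_1, d_1) = (8, 16), so from here the quotients repeat a_1, a_2; the period length is 2.
Hence the expansion of sqrt(80) is a_0 = 8 followed by the repeating block 1, 16 (period 2).

[8; (1, 16)]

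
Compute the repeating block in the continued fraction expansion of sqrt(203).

Write x_i = (sqrt(203) + m_i)/d_i with (m_0, d_0) = (0, 1). a_0 = floor(sqrt(203)) = 14, since 14^2 = 196 <= 203 < 225 = 15^2.
Iterate m_{i+1} = d_i*a_i - m_i, d_{i+1} = (203 - m_{i+1}^2)/d_i, a_{i+1} = floor((a_0 + m_{i+1})/d_{i+1}):
  m_1 = 1*14 - 0 = 14, d_1 = (203 - 14^2)/1 = 7/1 = 7, a_1 = floor((14 + 14)/7) = 4.
  m_2 = 7*4 - 14 = 14, d_2 = (203 - 14^2)/7 = 7/7 = 1, a_2 = floor((14 + 14)/1) = 28.
  m_3 = 1*28 - 14 = 14, d_3 = (203 - 14^2)/1 = 7/1 = 7: (m_3, d_3) = (m_1, d_1) = (14, 7), so from here the quotients repeat a_1, a_2; the period length is 2.
Hence the expansion of sqrt(203) is a_0 = 14 followed by the repeating block 4, 28 (period 2).

[14; (4, 28)]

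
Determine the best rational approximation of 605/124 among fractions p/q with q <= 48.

Expand x = 605/124 as a continued fraction with the Euclidean algorithm:
  605 = 4*124 + 109, so a_0 = 4.
  124 = 1*109 + 15, so a_1 = 1.
  109 = 7*15 + 4, so a_2 = 7.
  15 = 3*4 + 3, so a_3 = 3.
  4 = 1*3 + 1, so a_4 = 1.
  3 = 3*1 + 0, so a_5 = 3.
so x = [4; 1, 7, 3, 1, 3].
Convergents (p_i = a_i*p_{i-1} + p_{i-2}, q_i = a_i*q_{i-1} + q_{i-2} with p_{-2}=0, p_{-1}=1, q_{-2}=1, q_{-1}=0), until the denominator exceeds 48:
  i=0: a_0=4, p_0 = 4*1 + 0 = 4, q_0 = 4*0 + 1 = 1.
  i=1: a_1=1, p_1 = 1*4 + 1 = 5, q_1 = 1*1 + 0 = 1.
  i=2: a_2=7, p_2 = 7*5 + 4 = 39, q_2 = 7*1 + 1 = 8.
  i=3: a_3=3, p_3 = 3*39 + 5 = 122, q_3 = 3*8 + 1 = 25.
  i=4: a_4=1, p_4 = 1*122 + 39 = 161, q_4 = 1*25 + 8 = 33.
  i=5: a_5=3, p_5 = 3*161 + 122 = 605, q_5 = 3*33 + 25 = 124.
q_5 = 124 > 48, so the last convergent with denominator <= 48 is p_4/q_4 = 161/33.
The closest fraction with denominator <= 48 is either p_4/q_4 or the intermediate fraction (k*p_4 + p_3)/(k*q_4 + q_3) with the largest k >= 1 whose denominator stays <= 48; these approach x as k grows, and every other convergent or intermediate fraction in range is farther away.
Largest k: floor((48 - q_3)/q_4) = floor((48 - 25)/33) = 0.
Since k = 0, no intermediate fraction beyond p_4/q_4 has denominator <= 48, so the convergent 161/33 is the closest (its error is |605*33 - 161*124|/(124*33) = 1/4092).

161/33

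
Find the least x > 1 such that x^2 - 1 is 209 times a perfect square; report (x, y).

First expand sqrt(209) as a continued fraction. With x_i = (sqrt(209) + m_i)/d_i and (m_0, d_0) = (0, 1): a_0 = floor(sqrt(209)) = 14, since 14^2 = 196 <= 209 < 225 = 15^2.
Iterate m_{i+1} = d_i*a_i - m_i, d_{i+1} = (209 - m_{i+1}^2)/d_i, a_{i+1} = floor((a_0 + m_{i+1})/d_{i+1}):
  m_1 = 1*14 - 0 = 14, d_1 = (209 - 14^2)/1 = 13/1 = 13, a_1 = floor((14 + 14)/13) = 2.
  m_2 = 13*2 - 14 = 12, d_2 = (209 - 12^2)/13 = 65/13 = 5, a_2 = floor((14 + 12)/5) = 5.
  m_3 = 5*5 - 12 = 13, d_3 = (209 - 13^2)/5 = 40/5 = 8, a_3 = floor((14 + 13)/8) = 3.
  m_4 = 8*3 - 13 = 11, d_4 = (209 - 11^2)/8 = 88/8 = 11, a_4 = floor((14 + 11)/11) = 2.
  m_5 = 11*2 - 11 = 11, d_5 = (209 - 11^2)/11 = 88/11 = 8, a_5 = floor((14 + 11)/8) = 3.
  m_6 = 8*3 - 11 = 13, d_6 = (209 - 13^2)/8 = 40/8 = 5, a_6 = floor((14 + 13)/5) = 5.
  m_7 = 5*5 - 13 = 12, d_7 = (209 - 12^2)/5 = 65/5 = 13, a_7 = floor((14 + 12)/13) = 2.
  m_8 = 13*2 - 12 = 14, d_8 = (209 - 14^2)/13 = 13/13 = 1, a_8 = floor((14 + 14)/1) = 28.
  m_9 = 1*28 - 14 = 14, d_9 = (209 - 14^2)/1 = 13/1 = 13: (m_9, d_9) = (m_1, d_1) = (14, 13), so from here the quotients repeat a_1, ..., a_8; the period length is 8.
So sqrt(209) = [14; (2, 5, 3, 2, 3, 5, 2, 28)] with period length k = 8.
k is even, so the fundamental solution of x^2 - 209y^2 = 1 is (p_{k-1}, q_{k-1}) = (p_7, q_7); compute convergents through index 7.
Convergents (p_i = a_i*p_{i-1} + p_{i-2}, q_i = a_i*q_{i-1} + q_{i-2} with p_{-2}=0, p_{-1}=1, q_{-2}=1, q_{-1}=0):
  i=0: a_0=14, p_0 = 14*1 + 0 = 14, q_0 = 14*0 + 1 = 1.
  i=1: a_1=2, p_1 = 2*14 + 1 = 29, q_1 = 2*1 + 0 = 2.
  i=2: a_2=5, p_2 = 5*29 + 14 = 159, q_2 = 5*2 + 1 = 11.
  i=3: a_3=3, p_3 = 3*159 + 29 = 506, q_3 = 3*11 + 2 = 35.
  i=4: a_4=2, p_4 = 2*506 + 159 = 1171, q_4 = 2*35 + 11 = 81.
  i=5: a_5=3, p_5 = 3*1171 + 506 = 4019, q_5 = 3*81 + 35 = 278.
  i=6: a_6=5, p_6 = 5*4019 + 1171 = 21266, q_6 = 5*278 + 81 = 1471.
  i=7: a_7=2, p_7 = 2*21266 + 4019 = 46551, q_7 = 2*1471 + 278 = 3220.
Check: 46551^2 - 209*3220^2 = 2166995601 - 2166995600 = 1, so (x, y) = (46551, 3220) solves the equation, and by the theorem it is the least positive solution.

(x, y) = (46551, 3220)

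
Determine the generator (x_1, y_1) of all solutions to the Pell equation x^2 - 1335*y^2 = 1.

First expand sqrt(1335) as a continued fraction. With x_i = (sqrt(1335) + m_i)/d_i and (m_0, d_0) = (0, 1): a_0 = floor(sqrt(1335)) = 36, since 36^2 = 1296 <= 1335 < 1369 = 37^2.
Iterate m_{i+1} = d_i*a_i - m_i, d_{i+1} = (1335 - m_{i+1}^2)/d_i, a_{i+1} = floor((a_0 + m_{i+1})/d_{i+1}):
  m_1 = 1*36 - 0 = 36, d_1 = (1335 - 36^2)/1 = 39/1 = 39, a_1 = floor((36 + 36)/39) = 1.
  m_2 = 39*1 - 36 = 3, d_2 = (1335 - 3^2)/39 = 1326/39 = 34, a_2 = floor((36 + 3)/34) = 1.
  m_3 = 34*1 - 3 = 31, d_3 = (1335 - 31^2)/34 = 374/34 = 11, a_3 = floor((36 + 31)/11) = 6.
  m_4 = 11*6 - 31 = 35, d_4 = (1335 - 35^2)/11 = 110/11 = 10, a_4 = floor((36 + 35)/10) = 7.
  m_5 = 10*7 - 35 = 35, d_5 = (1335 - 35^2)/10 = 110/10 = 11, a_5 = floor((36 + 35)/11) = 6.
  m_6 = 11*6 - 35 = 31, d_6 = (1335 - 31^2)/11 = 374/11 = 34, a_6 = floor((36 + 31)/34) = 1.
  m_7 = 34*1 - 31 = 3, d_7 = (1335 - 3^2)/34 = 1326/34 = 39, a_7 = floor((36 + 3)/39) = 1.
  m_8 = 39*1 - 3 = 36, d_8 = (1335 - 36^2)/39 = 39/39 = 1, a_8 = floor((36 + 36)/1) = 72.
  m_9 = 1*72 - 36 = 36, d_9 = (1335 - 36^2)/1 = 39/1 = 39: (m_9, d_9) = (m_1, d_1) = (36, 39), so from here the quotients repeat a_1, ..., a_8; the period length is 8.
So sqrt(1335) = [36; (1, 1, 6, 7, 6, 1, 1, 72)] with period length k = 8.
k is even, so the fundamental solution of x^2 - 1335y^2 = 1 is (p_{k-1}, q_{k-1}) = (p_7, q_7); compute convergents through index 7.
Convergents (p_i = a_i*p_{i-1} + p_{i-2}, q_i = a_i*q_{i-1} + q_{i-2} with p_{-2}=0, p_{-1}=1, q_{-2}=1, q_{-1}=0):
  i=0: a_0=36, p_0 = 36*1 + 0 = 36, q_0 = 36*0 + 1 = 1.
  i=1: a_1=1, p_1 = 1*36 + 1 = 37, q_1 = 1*1 + 0 = 1.
  i=2: a_2=1, p_2 = 1*37 + 36 = 73, q_2 = 1*1 + 1 = 2.
  i=3: a_3=6, p_3 = 6*73 + 37 = 475, q_3 = 6*2 + 1 = 13.
  i=4: a_4=7, p_4 = 7*475 + 73 = 3398, q_4 = 7*13 + 2 = 93.
  i=5: a_5=6, p_5 = 6*3398 + 475 = 20863, q_5 = 6*93 + 13 = 571.
  i=6: a_6=1, p_6 = 1*20863 + 3398 = 24261, q_6 = 1*571 + 93 = 664.
  i=7: a_7=1, p_7 = 1*24261 + 20863 = 45124, q_7 = 1*664 + 571 = 1235.
Check: 45124^2 - 1335*1235^2 = 2036175376 - 2036175375 = 1, so (x, y) = (45124, 1235) solves the equation, and by the theorem it is the least positive solution.

(x, y) = (45124, 1235)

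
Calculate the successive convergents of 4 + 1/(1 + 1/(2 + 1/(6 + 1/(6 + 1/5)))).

4/1, 5/1, 14/3, 89/19, 548/117, 2829/604

Using the convergent recurrence p_i = a_i*p_{i-1} + p_{i-2}, q_i = a_i*q_{i-1} + q_{i-2} with p_{-2}=0, p_{-1}=1, q_{-2}=1, q_{-1}=0:
  i=0: a_0=4, p_0 = 4*1 + 0 = 4, q_0 = 4*0 + 1 = 1.
  i=1: a_1=1, p_1 = 1*4 + 1 = 5, q_1 = 1*1 + 0 = 1.
  i=2: a_2=2, p_2 = 2*5 + 4 = 14, q_2 = 2*1 + 1 = 3.
  i=3: a_3=6, p_3 = 6*14 + 5 = 89, q_3 = 6*3 + 1 = 19.
  i=4: a_4=6, p_4 = 6*89 + 14 = 548, q_4 = 6*19 + 3 = 117.
  i=5: a_5=5, p_5 = 5*548 + 89 = 2829, q_5 = 5*117 + 19 = 604.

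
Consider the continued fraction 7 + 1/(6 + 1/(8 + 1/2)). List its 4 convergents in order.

Using the convergent recurrence p_i = a_i*p_{i-1} + p_{i-2}, q_i = a_i*q_{i-1} + q_{i-2} with p_{-2}=0, p_{-1}=1, q_{-2}=1, q_{-1}=0:
  i=0: a_0=7, p_0 = 7*1 + 0 = 7, q_0 = 7*0 + 1 = 1.
  i=1: a_1=6, p_1 = 6*7 + 1 = 43, q_1 = 6*1 + 0 = 6.
  i=2: a_2=8, p_2 = 8*43 + 7 = 351, q_2 = 8*6 + 1 = 49.
  i=3: a_3=2, p_3 = 2*351 + 43 = 745, q_3 = 2*49 + 6 = 104.

7/1, 43/6, 351/49, 745/104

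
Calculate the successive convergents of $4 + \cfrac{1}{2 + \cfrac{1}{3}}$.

Using the convergent recurrence p_i = a_i*p_{i-1} + p_{i-2}, q_i = a_i*q_{i-1} + q_{i-2} with p_{-2}=0, p_{-1}=1, q_{-2}=1, q_{-1}=0:
  i=0: a_0=4, p_0 = 4*1 + 0 = 4, q_0 = 4*0 + 1 = 1.
  i=1: a_1=2, p_1 = 2*4 + 1 = 9, q_1 = 2*1 + 0 = 2.
  i=2: a_2=3, p_2 = 3*9 + 4 = 31, q_2 = 3*2 + 1 = 7.

4/1, 9/2, 31/7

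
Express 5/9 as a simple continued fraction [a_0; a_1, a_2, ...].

[0; 1, 1, 4]

Run the Euclidean algorithm on 5 and 9; the successive quotients are the partial quotients a_0, a_1, ... (each step inverts the fractional part left over by the previous one):
  5 = 0*9 + 5, so a_0 = 0.
  9 = 1*5 + 4, so a_1 = 1.
  5 = 1*4 + 1, so a_2 = 1.
  4 = 4*1 + 0, so a_3 = 4.
The remainder reaches 0 after 4 divisions, so the expansion has 4 partial quotients, read off in order.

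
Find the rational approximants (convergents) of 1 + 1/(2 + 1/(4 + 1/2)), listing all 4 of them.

1/1, 3/2, 13/9, 29/20

Using the convergent recurrence p_i = a_i*p_{i-1} + p_{i-2}, q_i = a_i*q_{i-1} + q_{i-2} with p_{-2}=0, p_{-1}=1, q_{-2}=1, q_{-1}=0:
  i=0: a_0=1, p_0 = 1*1 + 0 = 1, q_0 = 1*0 + 1 = 1.
  i=1: a_1=2, p_1 = 2*1 + 1 = 3, q_1 = 2*1 + 0 = 2.
  i=2: a_2=4, p_2 = 4*3 + 1 = 13, q_2 = 4*2 + 1 = 9.
  i=3: a_3=2, p_3 = 2*13 + 3 = 29, q_3 = 2*9 + 2 = 20.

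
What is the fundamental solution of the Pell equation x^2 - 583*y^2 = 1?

First expand sqrt(583) as a continued fraction. With x_i = (sqrt(583) + m_i)/d_i and (m_0, d_0) = (0, 1): a_0 = floor(sqrt(583)) = 24, since 24^2 = 576 <= 583 < 625 = 25^2.
Iterate m_{i+1} = d_i*a_i - m_i, d_{i+1} = (583 - m_{i+1}^2)/d_i, a_{i+1} = floor((a_0 + m_{i+1})/d_{i+1}):
  m_1 = 1*24 - 0 = 24, d_1 = (583 - 24^2)/1 = 7/1 = 7, a_1 = floor((24 + 24)/7) = 6.
  m_2 = 7*6 - 24 = 18, d_2 = (583 - 18^2)/7 = 259/7 = 37, a_2 = floor((24 + 18)/37) = 1.
  m_3 = 37*1 - 18 = 19, d_3 = (583 - 19^2)/37 = 222/37 = 6, a_3 = floor((24 + 19)/6) = 7.
  m_4 = 6*7 - 19 = 23, d_4 = (583 - 23^2)/6 = 54/6 = 9, a_4 = floor((24 + 23)/9) = 5.
  m_5 = 9*5 - 23 = 22, d_5 = (583 - 22^2)/9 = 99/9 = 11, a_5 = floor((24 + 22)/11) = 4.
  m_6 = 11*4 - 22 = 22, d_6 = (583 - 22^2)/11 = 99/11 = 9, a_6 = floor((24 + 22)/9) = 5.
  m_7 = 9*5 - 22 = 23, d_7 = (583 - 23^2)/9 = 54/9 = 6, a_7 = floor((24 + 23)/6) = 7.
  m_8 = 6*7 - 23 = 19, d_8 = (583 - 19^2)/6 = 222/6 = 37, a_8 = floor((24 + 19)/37) = 1.
  m_9 = 37*1 - 19 = 18, d_9 = (583 - 18^2)/37 = 259/37 = 7, a_9 = floor((24 + 18)/7) = 6.
  m_10 = 7*6 - 18 = 24, d_10 = (583 - 24^2)/7 = 7/7 = 1, a_10 = floor((24 + 24)/1) = 48.
  m_11 = 1*48 - 24 = 24, d_11 = (583 - 24^2)/1 = 7/1 = 7: (m_11, d_11) = (m_1, d_1) = (24, 7), so from here the quotients repeat a_1, ..., a_10; the period length is 10.
So sqrt(583) = [24; (6, 1, 7, 5, 4, 5, 7, 1, 6, 48)] with period length k = 10.
k is even, so the fundamental solution of x^2 - 583y^2 = 1 is (p_{k-1}, q_{k-1}) = (p_9, q_9); compute convergents through index 9.
Convergents (p_i = a_i*p_{i-1} + p_{i-2}, q_i = a_i*q_{i-1} + q_{i-2} with p_{-2}=0, p_{-1}=1, q_{-2}=1, q_{-1}=0):
  i=0: a_0=24, p_0 = 24*1 + 0 = 24, q_0 = 24*0 + 1 = 1.
  i=1: a_1=6, p_1 = 6*24 + 1 = 145, q_1 = 6*1 + 0 = 6.
  i=2: a_2=1, p_2 = 1*145 + 24 = 169, q_2 = 1*6 + 1 = 7.
  i=3: a_3=7, p_3 = 7*169 + 145 = 1328, q_3 = 7*7 + 6 = 55.
  i=4: a_4=5, p_4 = 5*1328 + 169 = 6809, q_4 = 5*55 + 7 = 282.
  i=5: a_5=4, p_5 = 4*6809 + 1328 = 28564, q_5 = 4*282 + 55 = 1183.
  i=6: a_6=5, p_6 = 5*28564 + 6809 = 149629, q_6 = 5*1183 + 282 = 6197.
  i=7: a_7=7, p_7 = 7*149629 + 28564 = 1075967, q_7 = 7*6197 + 1183 = 44562.
  i=8: a_8=1, p_8 = 1*1075967 + 149629 = 1225596, q_8 = 1*44562 + 6197 = 50759.
  i=9: a_9=6, p_9 = 6*1225596 + 1075967 = 8429543, q_9 = 6*50759 + 44562 = 349116.
Check: 8429543^2 - 583*349116^2 = 71057195188849 - 71057195188848 = 1, so (x, y) = (8429543, 349116) solves the equation, and by the theorem it is the least positive solution.

(x, y) = (8429543, 349116)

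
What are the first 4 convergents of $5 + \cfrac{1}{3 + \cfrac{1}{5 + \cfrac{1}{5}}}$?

5/1, 16/3, 85/16, 441/83

Using the convergent recurrence p_i = a_i*p_{i-1} + p_{i-2}, q_i = a_i*q_{i-1} + q_{i-2} with p_{-2}=0, p_{-1}=1, q_{-2}=1, q_{-1}=0:
  i=0: a_0=5, p_0 = 5*1 + 0 = 5, q_0 = 5*0 + 1 = 1.
  i=1: a_1=3, p_1 = 3*5 + 1 = 16, q_1 = 3*1 + 0 = 3.
  i=2: a_2=5, p_2 = 5*16 + 5 = 85, q_2 = 5*3 + 1 = 16.
  i=3: a_3=5, p_3 = 5*85 + 16 = 441, q_3 = 5*16 + 3 = 83.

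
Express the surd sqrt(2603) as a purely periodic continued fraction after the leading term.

Write x_i = (sqrt(2603) + m_i)/d_i with (m_0, d_0) = (0, 1). a_0 = floor(sqrt(2603)) = 51, since 51^2 = 2601 <= 2603 < 2704 = 52^2.
Iterate m_{i+1} = d_i*a_i - m_i, d_{i+1} = (2603 - m_{i+1}^2)/d_i, a_{i+1} = floor((a_0 + m_{i+1})/d_{i+1}):
  m_1 = 1*51 - 0 = 51, d_1 = (2603 - 51^2)/1 = 2/1 = 2, a_1 = floor((51 + 51)/2) = 51.
  m_2 = 2*51 - 51 = 51, d_2 = (2603 - 51^2)/2 = 2/2 = 1, a_2 = floor((51 + 51)/1) = 102.
  m_3 = 1*102 - 51 = 51, d_3 = (2603 - 51^2)/1 = 2/1 = 2: (m_3, d_3) = (m_1, d_1) = (51, 2), so from here the quotients repeat a_1, a_2; the period length is 2.
Hence the expansion of sqrt(2603) is a_0 = 51 followed by the repeating block 51, 102 (period 2).

[51; (51, 102)]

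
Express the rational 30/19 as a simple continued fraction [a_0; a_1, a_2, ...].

[1; 1, 1, 2, 1, 2]

Run the Euclidean algorithm on 30 and 19; the successive quotients are the partial quotients a_0, a_1, ... (each step inverts the fractional part left over by the previous one):
  30 = 1*19 + 11, so a_0 = 1.
  19 = 1*11 + 8, so a_1 = 1.
  11 = 1*8 + 3, so a_2 = 1.
  8 = 2*3 + 2, so a_3 = 2.
  3 = 1*2 + 1, so a_4 = 1.
  2 = 2*1 + 0, so a_5 = 2.
The remainder reaches 0 after 6 divisions, so the expansion has 6 partial quotients, read off in order.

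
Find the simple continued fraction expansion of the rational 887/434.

[2; 22, 1, 5, 3]

Run the Euclidean algorithm on 887 and 434; the successive quotients are the partial quotients a_0, a_1, ... (each step inverts the fractional part left over by the previous one):
  887 = 2*434 + 19, so a_0 = 2.
  434 = 22*19 + 16, so a_1 = 22.
  19 = 1*16 + 3, so a_2 = 1.
  16 = 5*3 + 1, so a_3 = 5.
  3 = 3*1 + 0, so a_4 = 3.
The remainder reaches 0 after 5 divisions, so the expansion has 5 partial quotients, read off in order.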